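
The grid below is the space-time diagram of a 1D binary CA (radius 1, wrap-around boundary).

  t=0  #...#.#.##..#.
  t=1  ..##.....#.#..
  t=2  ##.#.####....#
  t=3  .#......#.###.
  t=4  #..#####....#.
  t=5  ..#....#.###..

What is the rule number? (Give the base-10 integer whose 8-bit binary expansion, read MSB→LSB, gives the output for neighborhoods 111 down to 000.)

67

  ### -> .   bit 7 = 0  t=2,i=0
  ##. -> #   bit 6 = 1  t=0,i=9
  #.# -> .   bit 5 = 0  t=0,i=5
  #.. -> .   bit 4 = 0  t=0,i=1
  .## -> .   bit 3 = 0  t=0,i=8
  .#. -> .   bit 2 = 0  t=0,i=0
  ..# -> #   bit 1 = 1  t=0,i=3
  ... -> #   bit 0 = 1  t=0,i=2
  bits 01000011 = 67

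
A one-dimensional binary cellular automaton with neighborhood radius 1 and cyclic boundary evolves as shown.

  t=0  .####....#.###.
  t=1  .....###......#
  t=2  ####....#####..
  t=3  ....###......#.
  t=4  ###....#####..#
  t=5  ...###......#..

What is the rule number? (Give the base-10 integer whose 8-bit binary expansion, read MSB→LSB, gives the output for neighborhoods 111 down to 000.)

  [7] ### => .  t=0,i=2
  [6] ##. => .  t=0,i=4
  [5] #.# => .  t=0,i=10
  [4] #.. => #  t=0,i=5
  [3] .## => .  t=0,i=1
  [2] .#. => .  t=0,i=9
  [1] ..# => .  t=0,i=0
  [0] ... => #  t=0,i=6
  bits 00010001 = 17

17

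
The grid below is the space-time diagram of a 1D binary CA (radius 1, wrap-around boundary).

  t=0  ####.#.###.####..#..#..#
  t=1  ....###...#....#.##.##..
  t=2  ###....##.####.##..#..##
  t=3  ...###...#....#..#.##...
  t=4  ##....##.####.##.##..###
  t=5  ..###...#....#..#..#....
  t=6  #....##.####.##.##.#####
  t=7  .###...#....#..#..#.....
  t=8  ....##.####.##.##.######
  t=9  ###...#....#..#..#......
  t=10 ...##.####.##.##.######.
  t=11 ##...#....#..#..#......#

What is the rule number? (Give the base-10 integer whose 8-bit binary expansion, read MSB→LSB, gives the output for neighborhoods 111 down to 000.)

  nb ###: next=.  (t=0,i=0, bit7=0)
  nb ##.: next=.  (t=0,i=3, bit6=0)
  nb #.#: next=#  (t=0,i=4, bit5=1)
  nb #..: next=#  (t=0,i=15, bit4=1)
  nb .##: next=.  (t=0,i=7, bit3=0)
  nb .#.: next=#  (t=0,i=5, bit2=1)
  nb ..#: next=.  (t=0,i=16, bit1=0)
  nb ...: next=#  (t=1,i=0, bit0=1)
  bits 00110101 = 53

53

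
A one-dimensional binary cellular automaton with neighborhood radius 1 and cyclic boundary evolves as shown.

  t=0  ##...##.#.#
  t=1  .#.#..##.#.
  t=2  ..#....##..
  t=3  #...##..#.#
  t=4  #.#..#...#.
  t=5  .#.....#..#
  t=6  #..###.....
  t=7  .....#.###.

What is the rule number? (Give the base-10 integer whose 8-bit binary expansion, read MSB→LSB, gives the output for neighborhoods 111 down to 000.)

  ### -> .   bit 7 = 0  t=0,i=0
  ##. -> #   bit 6 = 1  t=0,i=1
  #.# -> #   bit 5 = 1  t=0,i=7
  #.. -> .   bit 4 = 0  t=0,i=2
  .## -> .   bit 3 = 0  t=0,i=5
  .#. -> .   bit 2 = 0  t=0,i=8
  ..# -> .   bit 1 = 0  t=0,i=4
  ... -> #   bit 0 = 1  t=0,i=3
  bits 01100001 = 97

97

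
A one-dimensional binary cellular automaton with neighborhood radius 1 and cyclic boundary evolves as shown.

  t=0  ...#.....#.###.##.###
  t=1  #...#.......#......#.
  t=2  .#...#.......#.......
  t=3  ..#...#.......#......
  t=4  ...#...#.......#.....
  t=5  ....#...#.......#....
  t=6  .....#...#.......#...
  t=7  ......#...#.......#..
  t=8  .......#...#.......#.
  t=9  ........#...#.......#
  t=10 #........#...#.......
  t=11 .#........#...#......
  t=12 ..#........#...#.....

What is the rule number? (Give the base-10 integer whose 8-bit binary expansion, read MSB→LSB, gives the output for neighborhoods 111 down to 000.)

144

  ###|#  b7=1 t=0,i=12
  ##.|.  b6=0 t=0,i=13
  #.#|.  b5=0 t=0,i=10
  #..|#  b4=1 t=0,i=0
  .##|.  b3=0 t=0,i=11
  .#.|.  b2=0 t=0,i=3
  ..#|.  b1=0 t=0,i=2
  ...|.  b0=0 t=0,i=1
  bits 10010000 = 144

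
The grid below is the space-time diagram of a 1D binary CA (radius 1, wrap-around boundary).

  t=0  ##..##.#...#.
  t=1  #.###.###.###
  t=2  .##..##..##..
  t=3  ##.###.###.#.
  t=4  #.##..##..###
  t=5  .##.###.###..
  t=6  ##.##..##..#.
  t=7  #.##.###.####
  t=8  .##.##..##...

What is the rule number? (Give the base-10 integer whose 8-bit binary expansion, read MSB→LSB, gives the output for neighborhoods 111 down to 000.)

  [7] ### => .  t=1,i=3
  [6] ##. => .  t=0,i=1
  [5] #.# => #  t=0,i=6
  [4] #.. => #  t=0,i=2
  [3] .## => #  t=0,i=0
  [2] .#. => #  t=0,i=7
  [1] ..# => #  t=0,i=3
  [0] ... => .  t=0,i=9
  bits 00111110 = 62

62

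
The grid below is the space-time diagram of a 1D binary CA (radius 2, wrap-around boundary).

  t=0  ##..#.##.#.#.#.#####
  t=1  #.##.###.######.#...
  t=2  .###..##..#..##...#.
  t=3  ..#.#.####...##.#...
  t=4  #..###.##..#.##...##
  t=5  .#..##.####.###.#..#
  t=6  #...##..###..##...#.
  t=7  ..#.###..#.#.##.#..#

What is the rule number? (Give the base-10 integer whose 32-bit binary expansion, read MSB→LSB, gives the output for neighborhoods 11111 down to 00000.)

1650981955

  [31] ##### => .  t=0,i=17
  [30] ####. => #  t=0,i=0
  [29] ###.# => #  t=1,i=7
  [28] ###.. => .  t=0,i=1
  [27] ##.## => .  t=1,i=4
  [26] ##.#. => .  t=0,i=8
  [25] ##..# => #  t=0,i=2
  [24] ##... => .  t=2,i=15
  [23] #.### => .  t=0,i=15
  [22] #.##. => #  t=0,i=6
  [21] #.#.# => #  t=0,i=9
  [20] #.#.. => .  t=1,i=16
  [19] #..## => .  t=2,i=0
  [18] #..#. => #  t=0,i=3
  [17] #...# => #  t=1,i=18
  [16] #.... => #  t=3,i=18
  [15] .#### => #  t=0,i=16
  [14] .###. => #  t=1,i=6
  [13] .##.# => #  t=0,i=7
  [12] .##.. => #  t=2,i=7
  [11] .#.## => #  t=0,i=5
  [10] .#.#. => #  t=0,i=10
  [9] .#..# => .  t=2,i=11
  [8] .#... => .  t=1,i=17
  [7] ..### => .  t=2,i=1
  [6] ..##. => #  t=2,i=6
  [5] ..#.# => .  t=0,i=4
  [4] ..#.. => .  t=2,i=10
  [3] ...## => .  t=3,i=12
  [2] ...#. => .  t=1,i=19
  [1] ....# => #  t=3,i=0
  [0] ..... => #  t=3,i=19
  bits 01100010011001111111110001000011 = 1650981955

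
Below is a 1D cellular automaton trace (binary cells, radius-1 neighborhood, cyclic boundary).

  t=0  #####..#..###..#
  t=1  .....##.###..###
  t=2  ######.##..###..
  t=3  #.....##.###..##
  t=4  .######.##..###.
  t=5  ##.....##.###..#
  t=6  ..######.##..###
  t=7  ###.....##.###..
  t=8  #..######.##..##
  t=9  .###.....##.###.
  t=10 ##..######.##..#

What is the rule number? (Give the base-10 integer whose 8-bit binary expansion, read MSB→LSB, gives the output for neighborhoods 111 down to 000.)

59

  ### -> .   bit 7 = 0  t=0,i=0
  ##. -> .   bit 6 = 0  t=0,i=4
  #.# -> #   bit 5 = 1  t=1,i=7
  #.. -> #   bit 4 = 1  t=0,i=5
  .## -> #   bit 3 = 1  t=0,i=10
  .#. -> .   bit 2 = 0  t=0,i=7
  ..# -> #   bit 1 = 1  t=0,i=6
  ... -> #   bit 0 = 1  t=1,i=1
  bits 00111011 = 59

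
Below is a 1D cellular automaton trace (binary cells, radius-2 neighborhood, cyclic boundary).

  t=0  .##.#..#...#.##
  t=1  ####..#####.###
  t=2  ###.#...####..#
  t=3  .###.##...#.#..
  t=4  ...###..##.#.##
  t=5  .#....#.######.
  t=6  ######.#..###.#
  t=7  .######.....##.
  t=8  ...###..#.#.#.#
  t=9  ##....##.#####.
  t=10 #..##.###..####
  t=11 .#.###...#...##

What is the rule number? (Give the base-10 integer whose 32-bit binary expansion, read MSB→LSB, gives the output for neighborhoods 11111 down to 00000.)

3999739222

  [31] ##### => #  t=1,i=0
  [30] ####. => #  t=1,i=2
  [29] ###.# => #  t=1,i=10
  [28] ###.. => .  t=1,i=3
  [27] ##.## => #  t=0,i=0
  [26] ##.#. => #  t=0,i=3
  [25] ##..# => #  t=1,i=4
  [24] ##... => .  t=3,i=7
  [23] #.### => .  t=1,i=12
  [22] #.##. => #  t=0,i=1
  [21] #.#.# => #  t=4,i=11
  [20] #.#.. => .  t=0,i=4
  [19] #..## => .  t=1,i=5
  [18] #..#. => #  t=0,i=6
  [17] #...# => #  t=0,i=9
  [16] #.... => #  t=5,i=3
  [15] .#### => .  t=1,i=7
  [14] .###. => .  t=3,i=2
  [13] .##.# => #  t=0,i=2
  [12] .##.. => .  t=3,i=6
  [11] .#.## => #  t=0,i=12
  [10] .#.#. => #  t=3,i=11
  [9] .#..# => .  t=0,i=5
  [8] .#... => #  t=0,i=8
  [7] ..### => .  t=1,i=6
  [6] ..##. => #  t=4,i=8
  [5] ..#.# => .  t=0,i=11
  [4] ..#.. => #  t=0,i=7
  [3] ...## => .  t=2,i=7
  [2] ...#. => #  t=0,i=10
  [1] ....# => #  t=5,i=4
  [0] ..... => .  t=7,i=9
  bits 11101110011001110010110101010110 = 3999739222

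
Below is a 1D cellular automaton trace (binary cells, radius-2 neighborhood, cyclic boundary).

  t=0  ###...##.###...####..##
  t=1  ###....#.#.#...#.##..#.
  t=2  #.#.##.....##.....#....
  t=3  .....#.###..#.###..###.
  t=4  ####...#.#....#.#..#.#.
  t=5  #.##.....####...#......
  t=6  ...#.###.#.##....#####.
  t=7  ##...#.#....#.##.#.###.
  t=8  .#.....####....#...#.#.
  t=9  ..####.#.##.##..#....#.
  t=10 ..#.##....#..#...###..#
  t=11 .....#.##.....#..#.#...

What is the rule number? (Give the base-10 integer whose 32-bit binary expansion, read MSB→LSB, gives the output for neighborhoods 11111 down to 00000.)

4036047235

  ##### -> #   bit 31 = 1  t=0,i=0
  ####. -> #   bit 30 = 1  t=0,i=1
  ###.# -> #   bit 29 = 1  t=6,i=7
  ###.. -> #   bit 28 = 1  t=0,i=2
  ##.## -> .   bit 27 = 0  t=0,i=8
  ##.#. -> .   bit 26 = 0  t=6,i=8
  ##..# -> .   bit 25 = 0  t=0,i=19
  ##... -> .   bit 24 = 0  t=0,i=3
  #.### -> #   bit 23 = 1  t=0,i=9
  #.##. -> .   bit 22 = 0  t=1,i=17
  #.#.# -> .   bit 21 = 0  t=1,i=9
  #.#.. -> #   bit 20 = 1  t=1,i=11
  #..## -> .   bit 19 = 0  t=0,i=20
  #..#. -> .   bit 18 = 0  t=1,i=20
  #...# -> .   bit 17 = 0  t=0,i=4
  #.... -> #   bit 16 = 1  t=1,i=4
  .#### -> .   bit 15 = 0  t=0,i=16
  .###. -> .   bit 14 = 0  t=0,i=10
  .##.# -> #   bit 13 = 1  t=0,i=7
  .##.. -> #   bit 12 = 1  t=1,i=18
  .#.## -> .   bit 11 = 0  t=1,i=16
  .#.#. -> .   bit 10 = 0  t=1,i=8
  .#..# -> .   bit 9 = 0  t=4,i=17
  .#... -> #   bit 8 = 1  t=1,i=12
  ..### -> #   bit 7 = 1  t=0,i=15
  ..##. -> .   bit 6 = 0  t=0,i=6
  ..#.# -> .   bit 5 = 0  t=1,i=7
  ..#.. -> .   bit 4 = 0  t=2,i=18
  ...## -> .   bit 3 = 0  t=0,i=5
  ...#. -> .   bit 2 = 0  t=1,i=6
  ....# -> #   bit 1 = 1  t=1,i=5
  ..... -> #   bit 0 = 1  t=2,i=8
  bits 11110000100100010011000110000011 = 4036047235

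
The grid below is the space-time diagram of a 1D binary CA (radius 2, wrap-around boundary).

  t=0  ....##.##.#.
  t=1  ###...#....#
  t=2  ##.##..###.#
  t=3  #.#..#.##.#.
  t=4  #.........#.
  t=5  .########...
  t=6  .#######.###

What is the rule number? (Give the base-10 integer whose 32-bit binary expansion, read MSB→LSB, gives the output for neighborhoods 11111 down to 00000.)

  ##### -> #   bit 31 = 1  t=5,i=3
  ####. -> #   bit 30 = 1  t=1,i=1
  ###.# -> .   bit 29 = 0  t=2,i=1
  ###.. -> .   bit 28 = 0  t=1,i=2
  ##.## -> #   bit 27 = 1  t=0,i=6
  ##.#. -> .   bit 26 = 0  t=0,i=9
  ##..# -> #   bit 25 = 1  t=2,i=5
  ##... -> #   bit 24 = 1  t=1,i=3
  #.### -> .   bit 23 = 0  t=2,i=11
  #.##. -> .   bit 22 = 0  t=0,i=7
  #.#.# -> #   bit 21 = 1  t=3,i=0
  #.#.. -> .   bit 20 = 0  t=0,i=10
  #..## -> .   bit 19 = 0  t=2,i=6
  #..#. -> .   bit 18 = 0  t=3,i=4
  #...# -> #   bit 17 = 1  t=1,i=4
  #.... -> #   bit 16 = 1  t=0,i=0
  .#### -> #   bit 15 = 1  t=1,i=0
  .###. -> #   bit 14 = 1  t=2,i=0
  .##.# -> .   bit 13 = 0  t=0,i=5
  .##.. -> .   bit 12 = 0  t=2,i=4
  .#.## -> .   bit 11 = 0  t=3,i=6
  .#.#. -> .   bit 10 = 0  t=3,i=1
  .#..# -> .   bit 9 = 0  t=3,i=3
  .#... -> #   bit 8 = 1  t=0,i=11
  ..### -> #   bit 7 = 1  t=1,i=11
  ..##. -> .   bit 6 = 0  t=0,i=4
  ..#.# -> .   bit 5 = 0  t=3,i=5
  ..#.. -> .   bit 4 = 0  t=1,i=6
  ...## -> .   bit 3 = 0  t=0,i=3
  ...#. -> .   bit 2 = 0  t=1,i=5
  ....# -> #   bit 1 = 1  t=0,i=2
  ..... -> #   bit 0 = 1  t=0,i=1
  bits 11001011001000111100000110000011 = 3408118147

3408118147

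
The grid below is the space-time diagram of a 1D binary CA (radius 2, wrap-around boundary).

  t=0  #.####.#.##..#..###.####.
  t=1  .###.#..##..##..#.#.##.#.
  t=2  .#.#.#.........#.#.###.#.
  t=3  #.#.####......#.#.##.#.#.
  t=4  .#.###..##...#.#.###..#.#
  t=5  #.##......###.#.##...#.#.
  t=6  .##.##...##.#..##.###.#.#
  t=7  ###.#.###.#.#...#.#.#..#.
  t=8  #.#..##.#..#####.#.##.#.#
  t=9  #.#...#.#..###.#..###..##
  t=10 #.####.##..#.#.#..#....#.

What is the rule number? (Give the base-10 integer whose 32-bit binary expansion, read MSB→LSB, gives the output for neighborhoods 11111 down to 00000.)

  #####|#  b31=1 t=8,i=13
  ####.|.  b30=0 t=0,i=4
  ###.#|#  b29=1 t=0,i=5
  ###..|.  b28=0 t=3,i=7
  ##.##|.  b27=0 t=0,i=19
  ##.#.|.  b26=0 t=0,i=6
  ##..#|.  b25=0 t=0,i=11
  ##...|#  b24=1 t=3,i=8
  #.###|#  b23=1 t=0,i=2
  #.##.|#  b22=1 t=0,i=9
  #.#.#|.  b21=0 t=0,i=0
  #.#..|#  b20=1 t=1,i=5
  #..##|.  b19=0 t=0,i=15
  #..#.|#  b18=1 t=0,i=12
  #...#|#  b17=1 t=4,i=11
  #....|#  b16=1 t=2,i=7
  .####|#  b15=1 t=0,i=3
  .###.|.  b14=0 t=0,i=17
  .##.#|#  b13=1 t=1,i=21
  .##..|.  b12=0 t=0,i=10
  .#.##|#  b11=1 t=0,i=1
  .#.#.|#  b10=1 t=1,i=17
  .#..#|.  b9=0 t=0,i=14
  .#...|#  b8=1 t=2,i=6
  ..###|#  b7=1 t=0,i=16
  ..##.|.  b6=0 t=1,i=8
  ..#.#|.  b5=0 t=1,i=16
  ..#..|#  b4=1 t=0,i=13
  ...##|#  b3=1 t=5,i=9
  ...#.|#  b2=1 t=2,i=14
  ....#|.  b1=0 t=2,i=13
  .....|.  b0=0 t=2,i=8
  bits 10100001110101111010110110011100 = 2715266460

2715266460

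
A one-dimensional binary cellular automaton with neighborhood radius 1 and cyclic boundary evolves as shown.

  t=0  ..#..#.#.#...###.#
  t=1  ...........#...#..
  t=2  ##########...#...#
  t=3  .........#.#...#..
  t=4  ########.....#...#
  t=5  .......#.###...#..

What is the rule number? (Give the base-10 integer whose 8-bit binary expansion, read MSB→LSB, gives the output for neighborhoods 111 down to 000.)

  ### -> .   bit 7 = 0  t=0,i=14
  ##. -> #   bit 6 = 1  t=0,i=15
  #.# -> .   bit 5 = 0  t=0,i=6
  #.. -> .   bit 4 = 0  t=0,i=0
  .## -> .   bit 3 = 0  t=0,i=13
  .#. -> .   bit 2 = 0  t=0,i=2
  ..# -> .   bit 1 = 0  t=0,i=1
  ... -> #   bit 0 = 1  t=0,i=11
  bits 01000001 = 65

65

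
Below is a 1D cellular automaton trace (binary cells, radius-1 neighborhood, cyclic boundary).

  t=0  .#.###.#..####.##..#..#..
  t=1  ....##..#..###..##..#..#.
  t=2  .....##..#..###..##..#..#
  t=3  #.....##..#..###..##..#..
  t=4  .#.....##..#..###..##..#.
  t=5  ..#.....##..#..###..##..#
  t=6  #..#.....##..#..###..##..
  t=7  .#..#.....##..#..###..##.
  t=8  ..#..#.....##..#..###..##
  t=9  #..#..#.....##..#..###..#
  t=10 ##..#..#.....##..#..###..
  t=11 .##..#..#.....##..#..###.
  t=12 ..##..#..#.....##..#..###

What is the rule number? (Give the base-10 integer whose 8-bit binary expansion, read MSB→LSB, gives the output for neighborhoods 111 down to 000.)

  [7] ### => #  t=0,i=4
  [6] ##. => #  t=0,i=5
  [5] #.# => .  t=0,i=2
  [4] #.. => #  t=0,i=8
  [3] .## => .  t=0,i=3
  [2] .#. => .  t=0,i=1
  [1] ..# => .  t=0,i=0
  [0] ... => .  t=0,i=24
  bits 11010000 = 208

208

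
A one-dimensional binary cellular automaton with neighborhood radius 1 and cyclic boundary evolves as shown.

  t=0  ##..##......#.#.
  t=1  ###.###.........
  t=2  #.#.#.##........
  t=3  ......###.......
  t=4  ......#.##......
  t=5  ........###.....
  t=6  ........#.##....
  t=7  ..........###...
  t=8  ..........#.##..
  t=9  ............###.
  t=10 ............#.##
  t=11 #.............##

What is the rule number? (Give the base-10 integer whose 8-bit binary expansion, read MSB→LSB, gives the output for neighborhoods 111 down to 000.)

88

  [7] ### => .  t=1,i=1
  [6] ##. => #  t=0,i=1
  [5] #.# => .  t=0,i=13
  [4] #.. => #  t=0,i=2
  [3] .## => #  t=0,i=0
  [2] .#. => .  t=0,i=12
  [1] ..# => .  t=0,i=3
  [0] ... => .  t=0,i=7
  bits 01011000 = 88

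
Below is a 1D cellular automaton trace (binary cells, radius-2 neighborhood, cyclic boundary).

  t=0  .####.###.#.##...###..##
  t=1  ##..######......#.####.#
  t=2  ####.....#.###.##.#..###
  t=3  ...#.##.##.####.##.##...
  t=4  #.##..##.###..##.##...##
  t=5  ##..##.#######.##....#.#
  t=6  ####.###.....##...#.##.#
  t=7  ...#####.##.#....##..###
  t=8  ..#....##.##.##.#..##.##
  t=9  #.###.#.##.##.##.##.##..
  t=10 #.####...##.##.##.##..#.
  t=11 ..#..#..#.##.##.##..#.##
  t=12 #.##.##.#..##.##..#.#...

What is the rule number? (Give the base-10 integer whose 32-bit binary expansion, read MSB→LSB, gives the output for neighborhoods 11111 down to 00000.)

1049192253

  [31] ##### => .  t=1,i=6
  [30] ####. => .  t=0,i=3
  [29] ###.# => #  t=0,i=4
  [28] ###.. => #  t=0,i=19
  [27] ##.## => #  t=0,i=0
  [26] ##.#. => #  t=0,i=9
  [25] ##..# => #  t=0,i=20
  [24] ##... => .  t=0,i=14
  [23] #.### => #  t=0,i=1
  [22] #.##. => .  t=0,i=12
  [21] #.#.# => .  t=0,i=10
  [20] #.#.. => .  t=2,i=18
  [19] #..## => #  t=0,i=21
  [18] #..#. => .  t=8,i=1
  [17] #...# => .  t=0,i=15
  [16] #.... => #  t=1,i=11
  [15] .#### => .  t=0,i=2
  [14] .###. => #  t=0,i=7
  [13] .##.# => #  t=0,i=23
  [12] .##.. => .  t=0,i=13
  [11] .#.## => .  t=0,i=11
  [10] .#.#. => #  t=10,i=23
  [9] .#..# => #  t=2,i=19
  [8] .#... => #  t=7,i=13
  [7] ..### => .  t=0,i=17
  [6] ..##. => .  t=0,i=22
  [5] ..#.# => #  t=1,i=16
  [4] ..#.. => #  t=8,i=2
  [3] ...## => #  t=0,i=16
  [2] ...#. => #  t=1,i=15
  [1] ....# => .  t=1,i=14
  [0] ..... => #  t=1,i=12
  bits 00111110100010010110011100111101 = 1049192253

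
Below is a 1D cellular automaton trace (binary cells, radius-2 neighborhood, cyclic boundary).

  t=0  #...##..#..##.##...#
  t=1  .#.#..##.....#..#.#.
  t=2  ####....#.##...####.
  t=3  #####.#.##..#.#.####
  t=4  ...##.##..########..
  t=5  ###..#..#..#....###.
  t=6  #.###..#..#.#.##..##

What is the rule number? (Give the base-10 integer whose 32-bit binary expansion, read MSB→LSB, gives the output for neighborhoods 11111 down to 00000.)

  [31] ##### => .  t=3,i=0
  [30] ####. => #  t=2,i=2
  [29] ###.# => #  t=2,i=18
  [28] ###.. => #  t=2,i=3
  [27] ##.## => #  t=0,i=13
  [26] ##.#. => .  t=3,i=5
  [25] ##..# => #  t=0,i=6
  [24] ##... => #  t=0,i=1
  [23] #.### => #  t=2,i=0
  [22] #.##. => .  t=0,i=14
  [21] #.#.# => #  t=3,i=6
  [20] #.#.. => #  t=1,i=3
  [19] #..## => .  t=0,i=10
  [18] #..#. => #  t=0,i=7
  [17] #...# => .  t=0,i=2
  [16] #.... => .  t=1,i=9
  [15] .#### => #  t=2,i=1
  [14] .###. => .  t=5,i=1
  [13] .##.# => .  t=0,i=12
  [12] .##.. => .  t=0,i=0
  [11] .#.## => #  t=2,i=9
  [10] .#.#. => #  t=1,i=2
  [9] .#..# => .  t=0,i=9
  [8] .#... => #  t=5,i=12
  [7] ..### => .  t=2,i=15
  [6] ..##. => .  t=0,i=4
  [5] ..#.# => #  t=1,i=1
  [4] ..#.. => .  t=0,i=8
  [3] ...## => #  t=0,i=3
  [2] ...#. => .  t=1,i=12
  [1] ....# => #  t=1,i=11
  [0] ..... => #  t=1,i=10
  bits 01111011101101001000110100101011 = 2075430187

2075430187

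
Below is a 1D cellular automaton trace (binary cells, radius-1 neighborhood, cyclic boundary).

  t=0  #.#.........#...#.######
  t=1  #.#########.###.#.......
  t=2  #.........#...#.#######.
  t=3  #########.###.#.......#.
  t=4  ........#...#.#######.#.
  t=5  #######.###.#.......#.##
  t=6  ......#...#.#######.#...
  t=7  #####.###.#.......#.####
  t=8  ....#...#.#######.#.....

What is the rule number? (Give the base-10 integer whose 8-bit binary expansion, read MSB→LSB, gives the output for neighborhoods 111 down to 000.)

  [7] ### => .  t=0,i=19
  [6] ##. => #  t=0,i=0
  [5] #.# => .  t=0,i=1
  [4] #.. => #  t=0,i=3
  [3] .## => .  t=0,i=18
  [2] .#. => #  t=0,i=2
  [1] ..# => .  t=0,i=11
  [0] ... => #  t=0,i=4
  bits 01010101 = 85

85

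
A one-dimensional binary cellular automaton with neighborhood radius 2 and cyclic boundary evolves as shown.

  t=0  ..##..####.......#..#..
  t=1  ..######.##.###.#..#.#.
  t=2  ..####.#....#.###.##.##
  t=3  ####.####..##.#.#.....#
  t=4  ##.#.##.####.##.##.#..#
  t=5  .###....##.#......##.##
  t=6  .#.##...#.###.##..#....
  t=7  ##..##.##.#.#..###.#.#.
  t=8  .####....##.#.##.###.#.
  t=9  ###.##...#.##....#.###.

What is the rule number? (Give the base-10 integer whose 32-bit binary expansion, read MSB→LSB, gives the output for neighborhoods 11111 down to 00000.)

  #####|#  b31=1 t=1,i=4
  ####.|.  b30=0 t=0,i=8
  ###.#|#  b29=1 t=1,i=7
  ###..|#  b28=1 t=0,i=9
  ##.##|.  b27=0 t=1,i=8
  ##.#.|#  b26=1 t=1,i=15
  ##..#|#  b25=1 t=0,i=4
  ##...|#  b24=1 t=0,i=10
  #.###|#  b23=1 t=1,i=12
  #.##.|.  b22=0 t=1,i=9
  #.#.#|#  b21=1 t=3,i=14
  #.#..|#  b20=1 t=1,i=16
  #..##|#  b19=1 t=0,i=5
  #..#.|#  b18=1 t=0,i=19
  #...#|.  b17=0 t=1,i=0
  #....|.  b16=0 t=0,i=11
  .####|#  b15=1 t=0,i=7
  .###.|.  b14=0 t=1,i=13
  .##.#|.  b13=0 t=1,i=10
  .##..|#  b12=1 t=0,i=3
  .#.##|.  b11=0 t=2,i=13
  .#.#.|.  b10=0 t=1,i=20
  .#..#|.  b9=0 t=0,i=18
  .#...|#  b8=1 t=0,i=21
  ..###|#  b7=1 t=0,i=6
  ..##.|#  b6=1 t=0,i=2
  ..#.#|#  b5=1 t=1,i=19
  ..#..|.  b4=0 t=0,i=17
  ...##|.  b3=0 t=0,i=1
  ...#.|#  b2=1 t=0,i=16
  ....#|.  b1=0 t=0,i=0
  .....|#  b0=1 t=0,i=12
  bits 10110111101111001001000111100101 = 3082588645

3082588645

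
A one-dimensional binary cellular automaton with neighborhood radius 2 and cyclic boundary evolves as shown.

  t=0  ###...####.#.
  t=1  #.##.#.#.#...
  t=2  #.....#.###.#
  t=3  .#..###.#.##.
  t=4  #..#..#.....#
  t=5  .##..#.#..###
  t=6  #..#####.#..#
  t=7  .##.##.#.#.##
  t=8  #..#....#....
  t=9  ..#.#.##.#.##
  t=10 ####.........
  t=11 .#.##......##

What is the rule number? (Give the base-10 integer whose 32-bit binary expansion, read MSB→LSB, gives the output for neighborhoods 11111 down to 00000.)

3147597166

  ##### -> #   bit 31 = 1  t=6,i=5
  ####. -> .   bit 30 = 0  t=0,i=8
  ###.# -> #   bit 29 = 1  t=0,i=9
  ###.. -> #   bit 28 = 1  t=0,i=2
  ##.## -> #   bit 27 = 1  t=2,i=11
  ##.#. -> .   bit 26 = 0  t=0,i=10
  ##..# -> #   bit 25 = 1  t=3,i=12
  ##... -> #   bit 24 = 1  t=0,i=3
  #.### -> #   bit 23 = 1  t=0,i=0
  #.##. -> .   bit 22 = 0  t=1,i=2
  #.#.# -> .   bit 21 = 0  t=0,i=11
  #.#.. -> #   bit 20 = 1  t=1,i=9
  #..## -> #   bit 19 = 1  t=3,i=3
  #..#. -> #   bit 18 = 1  t=3,i=0
  #...# -> .   bit 17 = 0  t=0,i=4
  #.... -> .   bit 16 = 0  t=2,i=2
  .#### -> #   bit 15 = 1  t=0,i=7
  .###. -> .   bit 14 = 0  t=0,i=1
  .##.# -> .   bit 13 = 0  t=1,i=3
  .##.. -> .   bit 12 = 0  t=2,i=0
  .#.## -> .   bit 11 = 0  t=0,i=12
  .#.#. -> #   bit 10 = 1  t=1,i=6
  .#..# -> .   bit 9 = 0  t=3,i=2
  .#... -> #   bit 8 = 1  t=1,i=10
  ..### -> .   bit 7 = 0  t=0,i=6
  ..##. -> #   bit 6 = 1  t=4,i=12
  ..#.# -> #   bit 5 = 1  t=1,i=0
  ..#.. -> .   bit 4 = 0  t=3,i=1
  ...## -> #   bit 3 = 1  t=0,i=5
  ...#. -> #   bit 2 = 1  t=1,i=12
  ....# -> #   bit 1 = 1  t=2,i=4
  ..... -> .   bit 0 = 0  t=2,i=3
  bits 10111011100111001000010101101110 = 3147597166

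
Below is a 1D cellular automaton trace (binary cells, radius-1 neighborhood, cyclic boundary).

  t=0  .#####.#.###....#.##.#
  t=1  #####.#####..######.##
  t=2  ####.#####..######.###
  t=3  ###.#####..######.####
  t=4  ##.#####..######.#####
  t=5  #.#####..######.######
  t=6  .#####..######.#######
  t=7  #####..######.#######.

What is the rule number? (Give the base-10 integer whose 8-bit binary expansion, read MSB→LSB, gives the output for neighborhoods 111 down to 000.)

  nb ###: next=#  (t=0,i=2, bit7=1)
  nb ##.: next=.  (t=0,i=5, bit6=0)
  nb #.#: next=#  (t=0,i=0, bit5=1)
  nb #..: next=.  (t=0,i=12, bit4=0)
  nb .##: next=#  (t=0,i=1, bit3=1)
  nb .#.: next=#  (t=0,i=7, bit2=1)
  nb ..#: next=#  (t=0,i=15, bit1=1)
  nb ...: next=#  (t=0,i=13, bit0=1)
  bits 10101111 = 175

175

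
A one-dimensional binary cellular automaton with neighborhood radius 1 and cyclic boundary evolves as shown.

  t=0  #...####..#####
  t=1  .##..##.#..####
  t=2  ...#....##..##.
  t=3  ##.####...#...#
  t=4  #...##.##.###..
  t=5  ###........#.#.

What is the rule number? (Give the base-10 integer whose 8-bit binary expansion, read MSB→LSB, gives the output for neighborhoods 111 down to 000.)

149

  [7] ### => #  t=0,i=5
  [6] ##. => .  t=0,i=0
  [5] #.# => .  t=1,i=0
  [4] #.. => #  t=0,i=1
  [3] .## => .  t=0,i=4
  [2] .#. => #  t=1,i=8
  [1] ..# => .  t=0,i=3
  [0] ... => #  t=0,i=2
  bits 10010101 = 149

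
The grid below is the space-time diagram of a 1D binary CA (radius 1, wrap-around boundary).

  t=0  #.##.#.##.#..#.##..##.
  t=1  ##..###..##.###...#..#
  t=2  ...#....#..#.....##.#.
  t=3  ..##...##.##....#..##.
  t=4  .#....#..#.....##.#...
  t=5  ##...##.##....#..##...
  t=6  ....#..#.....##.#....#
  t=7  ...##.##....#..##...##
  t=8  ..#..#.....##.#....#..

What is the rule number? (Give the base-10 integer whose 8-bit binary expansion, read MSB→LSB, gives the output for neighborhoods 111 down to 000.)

  nb ###: next=.  (t=1,i=0, bit7=0)
  nb ##.: next=.  (t=0,i=3, bit6=0)
  nb #.#: next=#  (t=0,i=1, bit5=1)
  nb #..: next=.  (t=0,i=11, bit4=0)
  nb .##: next=.  (t=0,i=2, bit3=0)
  nb .#.: next=#  (t=0,i=0, bit2=1)
  nb ..#: next=#  (t=0,i=12, bit1=1)
  nb ...: next=.  (t=1,i=16, bit0=0)
  bits 00100110 = 38

38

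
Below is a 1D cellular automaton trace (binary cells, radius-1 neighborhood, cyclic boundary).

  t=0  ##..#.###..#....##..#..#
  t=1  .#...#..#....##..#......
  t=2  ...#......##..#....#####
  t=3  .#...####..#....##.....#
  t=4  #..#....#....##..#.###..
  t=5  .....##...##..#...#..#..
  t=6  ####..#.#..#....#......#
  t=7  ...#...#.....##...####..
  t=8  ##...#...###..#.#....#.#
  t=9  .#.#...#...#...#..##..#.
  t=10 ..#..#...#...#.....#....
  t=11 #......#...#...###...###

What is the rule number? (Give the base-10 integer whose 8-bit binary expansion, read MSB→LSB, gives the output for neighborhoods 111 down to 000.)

97

  ###|.  b7=0 t=0,i=0
  ##.|#  b6=1 t=0,i=1
  #.#|#  b5=1 t=0,i=5
  #..|.  b4=0 t=0,i=2
  .##|.  b3=0 t=0,i=6
  .#.|.  b2=0 t=0,i=4
  ..#|.  b1=0 t=0,i=3
  ...|#  b0=1 t=0,i=13
  bits 01100001 = 97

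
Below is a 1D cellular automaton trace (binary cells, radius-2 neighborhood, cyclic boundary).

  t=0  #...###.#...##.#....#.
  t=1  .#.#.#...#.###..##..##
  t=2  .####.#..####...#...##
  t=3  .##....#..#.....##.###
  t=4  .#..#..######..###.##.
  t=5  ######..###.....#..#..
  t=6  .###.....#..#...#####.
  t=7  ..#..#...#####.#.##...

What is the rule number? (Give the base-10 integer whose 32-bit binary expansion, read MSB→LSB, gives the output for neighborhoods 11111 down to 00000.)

  #####|#  b31=1 t=4,i=9
  ####.|.  b30=0 t=2,i=3
  ###.#|.  b29=0 t=0,i=6
  ###..|.  b28=0 t=1,i=13
  ##.##|.  b27=0 t=2,i=0
  ##.#.|.  b26=0 t=0,i=7
  ##..#|.  b25=0 t=1,i=14
  ##...|.  b24=0 t=2,i=13
  #.###|#  b23=1 t=1,i=11
  #.##.|#  b22=1 t=3,i=1
  #.#.#|#  b21=1 t=1,i=1
  #.#..|.  b20=0 t=0,i=0
  #..##|.  b19=0 t=1,i=15
  #..#.|#  b18=1 t=3,i=9
  #...#|.  b17=0 t=0,i=2
  #....|#  b16=1 t=0,i=17
  .####|#  b15=1 t=2,i=2
  .###.|#  b14=1 t=0,i=5
  .##.#|#  b13=1 t=0,i=13
  .##..|.  b12=0 t=1,i=17
  .#.##|#  b11=1 t=1,i=10
  .#.#.|#  b10=1 t=0,i=21
  .#..#|#  b9=1 t=2,i=7
  .#...|#  b8=1 t=0,i=1
  ..###|.  b7=0 t=0,i=4
  ..##.|#  b6=1 t=0,i=12
  ..#.#|#  b5=1 t=0,i=20
  ..#..|#  b4=1 t=2,i=16
  ...##|#  b3=1 t=0,i=3
  ...#.|.  b2=0 t=0,i=19
  ....#|.  b1=0 t=0,i=18
  .....|.  b0=0 t=3,i=13
  bits 10000000111001011110111101111000 = 2162552696

2162552696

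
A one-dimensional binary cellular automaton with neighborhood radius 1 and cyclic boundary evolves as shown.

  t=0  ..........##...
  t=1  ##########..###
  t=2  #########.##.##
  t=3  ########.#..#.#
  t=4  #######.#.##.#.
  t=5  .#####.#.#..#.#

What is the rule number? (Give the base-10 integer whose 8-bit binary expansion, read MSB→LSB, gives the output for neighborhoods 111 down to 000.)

  [7] ### => #  t=1,i=0
  [6] ##. => .  t=0,i=11
  [5] #.# => #  t=2,i=9
  [4] #.. => #  t=0,i=12
  [3] .## => .  t=0,i=10
  [2] .#. => .  t=3,i=9
  [1] ..# => #  t=0,i=9
  [0] ... => #  t=0,i=0
  bits 10110011 = 179

179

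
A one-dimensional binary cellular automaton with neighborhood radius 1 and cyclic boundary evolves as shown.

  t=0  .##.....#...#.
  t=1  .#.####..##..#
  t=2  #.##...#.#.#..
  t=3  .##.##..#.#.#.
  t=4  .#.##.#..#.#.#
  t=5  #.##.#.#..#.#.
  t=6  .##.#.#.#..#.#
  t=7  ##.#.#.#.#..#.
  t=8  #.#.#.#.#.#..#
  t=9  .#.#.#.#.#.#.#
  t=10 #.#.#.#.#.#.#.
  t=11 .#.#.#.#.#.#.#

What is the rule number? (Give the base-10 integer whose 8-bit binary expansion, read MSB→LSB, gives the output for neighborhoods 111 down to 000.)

57

  ###|.  b7=0 t=1,i=4
  ##.|.  b6=0 t=0,i=2
  #.#|#  b5=1 t=1,i=0
  #..|#  b4=1 t=0,i=3
  .##|#  b3=1 t=0,i=1
  .#.|.  b2=0 t=0,i=8
  ..#|.  b1=0 t=0,i=0
  ...|#  b0=1 t=0,i=4
  bits 00111001 = 57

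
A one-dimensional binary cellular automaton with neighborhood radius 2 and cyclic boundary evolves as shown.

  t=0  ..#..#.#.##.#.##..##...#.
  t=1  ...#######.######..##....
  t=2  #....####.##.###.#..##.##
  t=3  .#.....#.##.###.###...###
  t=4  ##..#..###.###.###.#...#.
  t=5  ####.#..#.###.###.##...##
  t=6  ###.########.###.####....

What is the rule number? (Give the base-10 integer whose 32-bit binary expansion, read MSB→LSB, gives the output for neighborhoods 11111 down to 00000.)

  nb #####: next=#  (t=1,i=5, bit31=1)
  nb ####.: next=#  (t=1,i=8, bit30=1)
  nb ###.#: next=.  (t=1,i=9, bit29=0)
  nb ###..: next=.  (t=1,i=16, bit28=0)
  nb ##.##: next=#  (t=1,i=10, bit27=1)
  nb ##.#.: next=#  (t=0,i=11, bit26=1)
  nb ##..#: next=#  (t=0,i=16, bit25=1)
  nb ##...: next=#  (t=0,i=20, bit24=1)
  nb #.###: next=#  (t=1,i=11, bit23=1)
  nb #.##.: next=#  (t=0,i=9, bit22=1)
  nb #.#.#: next=#  (t=0,i=7, bit21=1)
  nb #.#..: next=#  (t=2,i=17, bit20=1)
  nb #..##: next=.  (t=0,i=17, bit19=0)
  nb #..#.: next=#  (t=0,i=4, bit18=1)
  nb #...#: next=.  (t=0,i=0, bit17=0)
  nb #....: next=.  (t=1,i=22, bit16=0)
  nb .####: next=.  (t=1,i=4, bit15=0)
  nb .###.: next=#  (t=2,i=14, bit14=1)
  nb .##.#: next=.  (t=0,i=10, bit13=0)
  nb .##..: next=#  (t=0,i=15, bit12=1)
  nb .#.##: next=#  (t=0,i=8, bit11=1)
  nb .#.#.: next=#  (t=0,i=6, bit10=1)
  nb .#..#: next=#  (t=0,i=3, bit9=1)
  nb .#...: next=.  (t=0,i=24, bit8=0)
  nb ..###: next=.  (t=1,i=3, bit7=0)
  nb ..##.: next=.  (t=0,i=18, bit6=0)
  nb ..#.#: next=#  (t=0,i=5, bit5=1)
  nb ..#..: next=.  (t=0,i=2, bit4=0)
  nb ...##: next=.  (t=1,i=2, bit3=0)
  nb ...#.: next=.  (t=0,i=1, bit2=0)
  nb ....#: next=.  (t=1,i=1, bit1=0)
  nb .....: next=#  (t=1,i=0, bit0=1)
  bits 11001111111101000101111000100001 = 3488898593

3488898593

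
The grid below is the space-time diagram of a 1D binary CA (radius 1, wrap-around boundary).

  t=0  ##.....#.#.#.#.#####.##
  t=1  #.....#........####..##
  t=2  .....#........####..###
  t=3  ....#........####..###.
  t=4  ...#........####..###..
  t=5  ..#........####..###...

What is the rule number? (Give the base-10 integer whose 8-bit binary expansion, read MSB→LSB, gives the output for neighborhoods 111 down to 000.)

  ###|#  b7=1 t=0,i=0
  ##.|.  b6=0 t=0,i=1
  #.#|.  b5=0 t=0,i=8
  #..|.  b4=0 t=0,i=2
  .##|#  b3=1 t=0,i=15
  .#.|.  b2=0 t=0,i=7
  ..#|#  b1=1 t=0,i=6
  ...|.  b0=0 t=0,i=3
  bits 10001010 = 138

138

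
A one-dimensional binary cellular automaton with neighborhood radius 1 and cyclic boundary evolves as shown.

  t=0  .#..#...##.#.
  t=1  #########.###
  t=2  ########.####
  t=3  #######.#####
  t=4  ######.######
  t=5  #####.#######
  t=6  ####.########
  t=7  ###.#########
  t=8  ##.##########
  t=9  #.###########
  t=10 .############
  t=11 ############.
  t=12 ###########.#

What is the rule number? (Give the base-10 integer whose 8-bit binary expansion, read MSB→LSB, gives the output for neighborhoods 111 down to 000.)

191

  ### -> #   bit 7 = 1  t=1,i=0
  ##. -> .   bit 6 = 0  t=0,i=9
  #.# -> #   bit 5 = 1  t=0,i=10
  #.. -> #   bit 4 = 1  t=0,i=2
  .## -> #   bit 3 = 1  t=0,i=8
  .#. -> #   bit 2 = 1  t=0,i=1
  ..# -> #   bit 1 = 1  t=0,i=0
  ... -> #   bit 0 = 1  t=0,i=6
  bits 10111111 = 191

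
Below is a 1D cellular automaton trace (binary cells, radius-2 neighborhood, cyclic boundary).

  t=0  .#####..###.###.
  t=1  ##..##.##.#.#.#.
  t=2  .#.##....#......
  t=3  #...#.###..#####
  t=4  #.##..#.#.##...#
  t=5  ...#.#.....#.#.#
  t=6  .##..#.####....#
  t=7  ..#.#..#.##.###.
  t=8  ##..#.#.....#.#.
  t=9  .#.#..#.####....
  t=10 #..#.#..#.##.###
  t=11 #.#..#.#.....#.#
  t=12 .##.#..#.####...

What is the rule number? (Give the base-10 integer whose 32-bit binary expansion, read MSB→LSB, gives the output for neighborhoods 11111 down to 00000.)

1956581575

  ##### -> .   bit 31 = 0  t=0,i=3
  ####. -> #   bit 30 = 1  t=0,i=4
  ###.# -> #   bit 29 = 1  t=0,i=10
  ###.. -> #   bit 28 = 1  t=0,i=5
  ##.## -> .   bit 27 = 0  t=0,i=11
  ##.#. -> #   bit 26 = 1  t=1,i=9
  ##..# -> .   bit 25 = 0  t=0,i=6
  ##... -> .   bit 24 = 0  t=2,i=5
  #.### -> #   bit 23 = 1  t=0,i=12
  #.##. -> .   bit 22 = 0  t=1,i=0
  #.#.# -> .   bit 21 = 0  t=1,i=10
  #.#.. -> #   bit 20 = 1  t=5,i=5
  #..## -> #   bit 19 = 1  t=0,i=0
  #..#. -> #   bit 18 = 1  t=4,i=5
  #...# -> #   bit 17 = 1  t=3,i=2
  #.... -> #   bit 16 = 1  t=2,i=6
  .#### -> .   bit 15 = 0  t=0,i=2
  .###. -> .   bit 14 = 0  t=0,i=9
  .##.# -> .   bit 13 = 0  t=1,i=5
  .##.. -> #   bit 12 = 1  t=1,i=1
  .#.## -> .   bit 11 = 0  t=1,i=15
  .#.#. -> .   bit 10 = 0  t=1,i=11
  .#..# -> .   bit 9 = 0  t=7,i=5
  .#... -> .   bit 8 = 0  t=2,i=10
  ..### -> #   bit 7 = 1  t=0,i=1
  ..##. -> #   bit 6 = 1  t=1,i=4
  ..#.# -> .   bit 5 = 0  t=2,i=1
  ..#.. -> .   bit 4 = 0  t=2,i=9
  ...## -> .   bit 3 = 0  t=4,i=14
  ...#. -> #   bit 2 = 1  t=2,i=0
  ....# -> #   bit 1 = 1  t=2,i=7
  ..... -> #   bit 0 = 1  t=2,i=12
  bits 01110100100111110001000011000111 = 1956581575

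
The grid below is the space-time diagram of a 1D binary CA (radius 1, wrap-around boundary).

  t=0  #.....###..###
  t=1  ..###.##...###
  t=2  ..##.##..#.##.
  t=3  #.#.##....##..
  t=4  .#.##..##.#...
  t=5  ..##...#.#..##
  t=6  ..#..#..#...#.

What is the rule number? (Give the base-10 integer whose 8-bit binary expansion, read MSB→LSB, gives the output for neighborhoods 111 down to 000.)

  ###|#  b7=1 t=0,i=7
  ##.|.  b6=0 t=0,i=0
  #.#|#  b5=1 t=1,i=5
  #..|.  b4=0 t=0,i=1
  .##|#  b3=1 t=0,i=6
  .#.|.  b2=0 t=2,i=9
  ..#|.  b1=0 t=0,i=5
  ...|#  b0=1 t=0,i=2
  bits 10101001 = 169

169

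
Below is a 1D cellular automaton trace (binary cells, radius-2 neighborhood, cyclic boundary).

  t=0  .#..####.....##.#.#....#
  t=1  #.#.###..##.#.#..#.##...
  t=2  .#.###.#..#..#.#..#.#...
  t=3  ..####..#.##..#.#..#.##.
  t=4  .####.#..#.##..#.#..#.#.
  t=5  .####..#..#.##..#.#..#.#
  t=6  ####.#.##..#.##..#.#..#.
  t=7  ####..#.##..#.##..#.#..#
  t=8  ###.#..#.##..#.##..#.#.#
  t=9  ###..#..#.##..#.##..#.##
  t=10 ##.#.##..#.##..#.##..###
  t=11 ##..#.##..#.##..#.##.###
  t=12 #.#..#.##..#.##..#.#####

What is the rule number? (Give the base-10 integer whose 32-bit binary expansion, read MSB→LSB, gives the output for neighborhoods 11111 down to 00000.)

3934388121

  #####|#  b31=1 t=7,i=1
  ####.|#  b30=1 t=0,i=6
  ###.#|#  b29=1 t=2,i=5
  ###..|.  b28=0 t=0,i=7
  ##.##|#  b27=1 t=11,i=20
  ##.#.|.  b26=0 t=0,i=15
  ##..#|#  b25=1 t=1,i=7
  ##...|.  b24=0 t=0,i=8
  #.###|#  b23=1 t=1,i=4
  #.##.|.  b22=0 t=1,i=19
  #.#.#|.  b21=0 t=0,i=16
  #.#..|.  b20=0 t=0,i=1
  #..##|.  b19=0 t=0,i=3
  #..#.|.  b18=0 t=1,i=16
  #...#|.  b17=0 t=1,i=22
  #....|#  b16=1 t=0,i=9
  .####|#  b15=1 t=0,i=5
  .###.|#  b14=1 t=1,i=5
  .##.#|#  b13=1 t=0,i=14
  .##..|#  b12=1 t=1,i=20
  .#.##|#  b11=1 t=1,i=3
  .#.#.|#  b10=1 t=0,i=0
  .#..#|#  b9=1 t=0,i=2
  .#...|#  b8=1 t=0,i=19
  ..###|#  b7=1 t=0,i=4
  ..##.|.  b6=0 t=0,i=13
  ..#.#|.  b5=0 t=0,i=23
  ..#..|#  b4=1 t=2,i=10
  ...##|#  b3=1 t=0,i=12
  ...#.|.  b2=0 t=0,i=22
  ....#|.  b1=0 t=0,i=11
  .....|#  b0=1 t=0,i=10
  bits 11101010100000011111111110011001 = 3934388121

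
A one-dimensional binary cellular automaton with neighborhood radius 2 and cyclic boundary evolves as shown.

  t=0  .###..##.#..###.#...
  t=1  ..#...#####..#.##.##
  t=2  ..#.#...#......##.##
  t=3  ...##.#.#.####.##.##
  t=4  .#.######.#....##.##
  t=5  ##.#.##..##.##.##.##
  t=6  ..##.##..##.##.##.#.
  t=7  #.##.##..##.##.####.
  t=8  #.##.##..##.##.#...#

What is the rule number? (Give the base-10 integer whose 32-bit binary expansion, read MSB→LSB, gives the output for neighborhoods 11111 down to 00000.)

2230548051

  [31] ##### => #  t=1,i=8
  [30] ####. => .  t=1,i=9
  [29] ###.# => .  t=0,i=14
  [28] ###.. => .  t=0,i=3
  [27] ##.## => .  t=1,i=17
  [26] ##.#. => #  t=0,i=8
  [25] ##..# => .  t=0,i=4
  [24] ##... => .  t=3,i=0
  [23] #.### => #  t=3,i=10
  [22] #.##. => #  t=1,i=15
  [21] #.#.# => #  t=3,i=6
  [20] #.#.. => #  t=0,i=9
  [19] #..## => .  t=0,i=5
  [18] #..#. => .  t=1,i=1
  [17] #...# => #  t=1,i=4
  [16] #.... => #  t=0,i=18
  [15] .#### => .  t=1,i=7
  [14] .###. => #  t=0,i=2
  [13] .##.# => #  t=0,i=7
  [12] .##.. => #  t=1,i=19
  [11] .#.## => .  t=1,i=14
  [10] .#.#. => #  t=2,i=3
  [9] .#..# => #  t=0,i=10
  [8] .#... => .  t=0,i=17
  [7] ..### => .  t=0,i=1
  [6] ..##. => #  t=0,i=6
  [5] ..#.# => .  t=1,i=13
  [4] ..#.. => #  t=1,i=2
  [3] ...## => .  t=0,i=0
  [2] ...#. => .  t=2,i=7
  [1] ....# => #  t=0,i=19
  [0] ..... => #  t=2,i=11
  bits 10000100111100110111011001010011 = 2230548051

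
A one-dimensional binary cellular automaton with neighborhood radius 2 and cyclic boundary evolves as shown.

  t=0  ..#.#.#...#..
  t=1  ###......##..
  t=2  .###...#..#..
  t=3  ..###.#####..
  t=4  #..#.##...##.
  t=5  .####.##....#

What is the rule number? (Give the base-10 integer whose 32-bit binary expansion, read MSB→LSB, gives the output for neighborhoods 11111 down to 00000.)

  ##### -> .   bit 31 = 0  t=3,i=8
  ####. -> .   bit 30 = 0  t=3,i=9
  ###.# -> .   bit 29 = 0  t=3,i=4
  ###.. -> #   bit 28 = 1  t=1,i=2
  ##.## -> #   bit 27 = 1  t=3,i=5
  ##.#. -> #   bit 26 = 1  t=4,i=12
  ##..# -> .   bit 25 = 0  t=1,i=11
  ##... -> #   bit 24 = 1  t=1,i=3
  #.### -> #   bit 23 = 1  t=3,i=6
  #.##. -> .   bit 22 = 0  t=4,i=5
  #.#.# -> .   bit 21 = 0  t=0,i=4
  #.#.. -> .   bit 20 = 0  t=0,i=6
  #..## -> .   bit 19 = 0  t=1,i=12
  #..#. -> #   bit 18 = 1  t=2,i=9
  #...# -> .   bit 17 = 0  t=0,i=8
  #.... -> .   bit 16 = 0  t=0,i=12
  .#### -> .   bit 15 = 0  t=3,i=7
  .###. -> #   bit 14 = 1  t=1,i=1
  .##.# -> .   bit 13 = 0  t=4,i=11
  .##.. -> #   bit 12 = 1  t=1,i=10
  .#.## -> #   bit 11 = 1  t=4,i=4
  .#.#. -> .   bit 10 = 0  t=0,i=3
  .#..# -> #   bit 9 = 1  t=2,i=8
  .#... -> .   bit 8 = 0  t=0,i=7
  ..### -> .   bit 7 = 0  t=1,i=0
  ..##. -> .   bit 6 = 0  t=1,i=9
  ..#.# -> #   bit 5 = 1  t=0,i=2
  ..#.. -> #   bit 4 = 1  t=0,i=10
  ...## -> .   bit 3 = 0  t=1,i=8
  ...#. -> #   bit 2 = 1  t=0,i=1
  ....# -> #   bit 1 = 1  t=0,i=0
  ..... -> .   bit 0 = 0  t=1,i=5
  bits 00011101100001000101101000110110 = 495213110

495213110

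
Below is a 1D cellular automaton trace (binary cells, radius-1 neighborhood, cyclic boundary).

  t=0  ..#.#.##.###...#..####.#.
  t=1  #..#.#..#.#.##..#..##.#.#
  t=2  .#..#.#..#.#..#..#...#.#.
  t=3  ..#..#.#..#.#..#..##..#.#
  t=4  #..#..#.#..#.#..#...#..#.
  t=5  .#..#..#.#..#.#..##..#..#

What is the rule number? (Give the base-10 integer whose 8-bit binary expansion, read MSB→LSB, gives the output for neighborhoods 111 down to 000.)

177

  [7] ### => #  t=0,i=10
  [6] ##. => .  t=0,i=7
  [5] #.# => #  t=0,i=3
  [4] #.. => #  t=0,i=12
  [3] .## => .  t=0,i=6
  [2] .#. => .  t=0,i=2
  [1] ..# => .  t=0,i=1
  [0] ... => #  t=0,i=0
  bits 10110001 = 177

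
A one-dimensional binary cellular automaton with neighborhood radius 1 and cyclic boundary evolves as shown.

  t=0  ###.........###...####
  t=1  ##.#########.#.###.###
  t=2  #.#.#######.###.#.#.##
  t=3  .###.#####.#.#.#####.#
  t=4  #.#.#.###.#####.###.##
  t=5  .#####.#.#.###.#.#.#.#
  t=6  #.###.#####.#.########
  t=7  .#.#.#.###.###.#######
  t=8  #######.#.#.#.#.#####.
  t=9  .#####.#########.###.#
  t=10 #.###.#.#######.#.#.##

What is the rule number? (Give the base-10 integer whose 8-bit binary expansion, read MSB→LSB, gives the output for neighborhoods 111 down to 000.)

183

  ###|#  b7=1 t=0,i=0
  ##.|.  b6=0 t=0,i=2
  #.#|#  b5=1 t=1,i=2
  #..|#  b4=1 t=0,i=3
  .##|.  b3=0 t=0,i=12
  .#.|#  b2=1 t=1,i=13
  ..#|#  b1=1 t=0,i=11
  ...|#  b0=1 t=0,i=4
  bits 10110111 = 183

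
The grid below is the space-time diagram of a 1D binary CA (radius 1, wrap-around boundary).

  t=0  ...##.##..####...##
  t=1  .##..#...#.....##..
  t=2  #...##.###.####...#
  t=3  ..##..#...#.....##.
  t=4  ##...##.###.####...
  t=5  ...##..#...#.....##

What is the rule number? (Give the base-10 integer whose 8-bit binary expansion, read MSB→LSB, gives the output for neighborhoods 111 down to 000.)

  ###|.  b7=0 t=0,i=11
  ##.|.  b6=0 t=0,i=4
  #.#|#  b5=1 t=0,i=5
  #..|.  b4=0 t=0,i=0
  .##|.  b3=0 t=0,i=3
  .#.|#  b2=1 t=1,i=5
  ..#|#  b1=1 t=0,i=2
  ...|#  b0=1 t=0,i=1
  bits 00100111 = 39

39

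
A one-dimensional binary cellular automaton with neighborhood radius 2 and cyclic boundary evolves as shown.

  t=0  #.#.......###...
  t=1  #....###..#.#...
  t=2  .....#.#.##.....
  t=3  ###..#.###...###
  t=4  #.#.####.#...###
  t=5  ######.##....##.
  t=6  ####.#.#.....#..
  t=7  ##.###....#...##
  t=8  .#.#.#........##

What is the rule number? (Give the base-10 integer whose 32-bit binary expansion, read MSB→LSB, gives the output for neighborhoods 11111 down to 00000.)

  #####|#  b31=1 t=3,i=0
  ####.|.  b30=0 t=3,i=1
  ###.#|#  b29=1 t=4,i=0
  ###..|#  b28=1 t=0,i=12
  ##.##|.  b27=0 t=5,i=6
  ##.#.|#  b26=1 t=4,i=1
  ##..#|.  b25=0 t=1,i=8
  ##...|.  b24=0 t=0,i=13
  #.###|#  b23=1 t=3,i=7
  #.##.|#  b22=1 t=2,i=9
  #.#.#|#  b21=1 t=2,i=7
  #.#..|.  b20=0 t=0,i=2
  #..##|#  b19=1 t=6,i=15
  #..#.|#  b18=1 t=1,i=9
  #...#|.  b17=0 t=0,i=14
  #....|.  b16=0 t=0,i=4
  .####|#  b15=1 t=3,i=14
  .###.|.  b14=0 t=0,i=11
  .##.#|.  b13=0 t=5,i=14
  .##..|.  b12=0 t=2,i=10
  .#.##|#  b11=1 t=2,i=8
  .#.#.|.  b10=0 t=0,i=1
  .#..#|#  b9=1 t=6,i=14
  .#...|.  b8=0 t=0,i=3
  ..###|#  b7=1 t=0,i=10
  ..##.|#  b6=1 t=5,i=13
  ..#.#|#  b5=1 t=0,i=0
  ..#..|.  b4=0 t=1,i=0
  ...##|.  b3=0 t=0,i=9
  ...#.|.  b2=0 t=0,i=15
  ....#|.  b1=0 t=0,i=8
  .....|#  b0=1 t=0,i=5
  bits 10110100111011001000101011100001 = 3035400929

3035400929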